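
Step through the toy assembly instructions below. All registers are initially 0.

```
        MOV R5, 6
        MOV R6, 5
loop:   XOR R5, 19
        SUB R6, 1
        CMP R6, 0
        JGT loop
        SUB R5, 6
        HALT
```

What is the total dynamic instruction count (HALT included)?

24

R5=6
R6=5
R5=6^19=21
R6=5-1=4
CMP R6, 0  (cmp 4,0)
JGT loop: taken
R5=21^19=6
R6=4-1=3
CMP R6, 0  (cmp 3,0)
JGT loop: taken
R5=6^19=21
R6=3-1=2
CMP R6, 0  (cmp 2,0)
JGT loop: taken
R5=21^19=6
R6=2-1=1
CMP R6, 0  (cmp 1,0)
JGT loop: taken
R5=6^19=21
R6=1-1=0
CMP R6, 0  (cmp 0,0)
JGT loop: not taken
R5=21-6=15
halt.
Total executed instructions: 24.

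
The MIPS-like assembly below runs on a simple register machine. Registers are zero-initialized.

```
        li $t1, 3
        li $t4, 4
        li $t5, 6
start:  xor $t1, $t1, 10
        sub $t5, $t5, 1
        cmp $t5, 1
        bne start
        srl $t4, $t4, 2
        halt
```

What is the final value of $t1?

9

li $t1, 3 → $t1=3
li $t4, 4 → $t4=4
li $t5, 6 → $t5=6
xor $t1, $t1, 10 → $t1=3^10=9
sub $t5, $t5, 1 → $t5=6-1=5
cmp $t5, 1  (cmp 5,1)
bne start: taken
xor $t1, $t1, 10 → $t1=9^10=3
sub $t5, $t5, 1 → $t5=5-1=4
cmp $t5, 1  (cmp 4,1)
bne start: taken
xor $t1, $t1, 10 → $t1=3^10=9
sub $t5, $t5, 1 → $t5=4-1=3
cmp $t5, 1  (cmp 3,1)
bne start: taken
xor $t1, $t1, 10 → $t1=9^10=3
sub $t5, $t5, 1 → $t5=3-1=2
cmp $t5, 1  (cmp 2,1)
bne start: taken
xor $t1, $t1, 10 → $t1=3^10=9
sub $t5, $t5, 1 → $t5=2-1=1
cmp $t5, 1  (cmp 1,1)
bne start: not taken
srl $t4, $t4, 2 → $t4=4>>2=1
halt.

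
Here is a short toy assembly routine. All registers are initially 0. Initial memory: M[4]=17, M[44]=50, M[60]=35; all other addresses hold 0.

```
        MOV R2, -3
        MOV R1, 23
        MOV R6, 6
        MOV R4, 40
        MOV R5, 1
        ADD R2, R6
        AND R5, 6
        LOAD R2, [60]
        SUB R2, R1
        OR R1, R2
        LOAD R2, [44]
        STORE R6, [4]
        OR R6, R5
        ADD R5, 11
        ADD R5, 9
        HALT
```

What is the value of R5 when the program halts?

20

after MOV R2, -3: R2=-3
after MOV R1, 23: R1=23
after MOV R6, 6: R6=6
after MOV R4, 40: R4=40
after MOV R5, 1: R5=1
after ADD R2, R6: R2=(-3)+6=3
after AND R5, 6: R5=1&6=0
after LOAD R2, [60]: R2=M[60]=35
after SUB R2, R1: R2=35-23=12
after OR R1, R2: R1=23|12=31
after LOAD R2, [44]: R2=M[44]=50
STORE R6, [4] → M[4]=6
after OR R6, R5: R6=6|0=6
after ADD R5, 11: R5=0+11=11
after ADD R5, 9: R5=11+9=20
halt.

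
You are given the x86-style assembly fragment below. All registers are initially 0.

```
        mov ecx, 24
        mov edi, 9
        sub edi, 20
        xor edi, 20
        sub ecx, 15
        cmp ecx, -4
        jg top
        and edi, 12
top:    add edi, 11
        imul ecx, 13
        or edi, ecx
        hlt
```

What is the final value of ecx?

mov ecx, 24 → ecx=24
mov edi, 9 → edi=9
sub edi, 20 → edi=9-20=-11
xor edi, 20 → edi=(-11)^20=-31
sub ecx, 15 → ecx=24-15=9
cmp ecx, -4  (cmp 9,-4)
jg top: taken
add edi, 11 → edi=(-31)+11=-20
imul ecx, 13 → ecx=9*13=117
or edi, ecx → edi=(-20)|117=-3
halt.

117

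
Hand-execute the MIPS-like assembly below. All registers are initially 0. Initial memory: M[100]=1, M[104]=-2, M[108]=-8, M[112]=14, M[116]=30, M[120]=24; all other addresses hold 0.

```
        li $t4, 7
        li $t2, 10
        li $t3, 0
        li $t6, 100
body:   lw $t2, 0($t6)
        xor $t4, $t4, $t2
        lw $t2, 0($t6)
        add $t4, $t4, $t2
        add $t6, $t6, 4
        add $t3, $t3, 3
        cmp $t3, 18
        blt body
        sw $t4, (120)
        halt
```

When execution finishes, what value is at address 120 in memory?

after li $t4, 7: $t4=7
after li $t2, 10: $t2=10
after li $t3, 0: $t3=0
after li $t6, 100: $t6=100
after lw $t2, 0($t6): $t2=M[100]=1
after xor $t4, $t4, $t2: $t4=7^1=6
after lw $t2, 0($t6): $t2=M[100]=1
after add $t4, $t4, $t2: $t4=6+1=7
after add $t6, $t6, 4: $t6=100+4=104
after add $t3, $t3, 3: $t3=0+3=3
cmp $t3, 18  (cmp 3,18)
blt body: taken
after lw $t2, 0($t6): $t2=M[104]=-2
after xor $t4, $t4, $t2: $t4=7^(-2)=-7
after lw $t2, 0($t6): $t2=M[104]=-2
after add $t4, $t4, $t2: $t4=(-7)+(-2)=-9
after add $t6, $t6, 4: $t6=104+4=108
after add $t3, $t3, 3: $t3=3+3=6
cmp $t3, 18  (cmp 6,18)
blt body: taken
after lw $t2, 0($t6): $t2=M[108]=-8
after xor $t4, $t4, $t2: $t4=(-9)^(-8)=15
after lw $t2, 0($t6): $t2=M[108]=-8
after add $t4, $t4, $t2: $t4=15+(-8)=7
after add $t6, $t6, 4: $t6=108+4=112
after add $t3, $t3, 3: $t3=6+3=9
cmp $t3, 18  (cmp 9,18)
blt body: taken
after lw $t2, 0($t6): $t2=M[112]=14
after xor $t4, $t4, $t2: $t4=7^14=9
after lw $t2, 0($t6): $t2=M[112]=14
after add $t4, $t4, $t2: $t4=9+14=23
after add $t6, $t6, 4: $t6=112+4=116
after add $t3, $t3, 3: $t3=9+3=12
cmp $t3, 18  (cmp 12,18)
blt body: taken
after lw $t2, 0($t6): $t2=M[116]=30
after xor $t4, $t4, $t2: $t4=23^30=9
after lw $t2, 0($t6): $t2=M[116]=30
after add $t4, $t4, $t2: $t4=9+30=39
after add $t6, $t6, 4: $t6=116+4=120
after add $t3, $t3, 3: $t3=12+3=15
cmp $t3, 18  (cmp 15,18)
blt body: taken
after lw $t2, 0($t6): $t2=M[120]=24
after xor $t4, $t4, $t2: $t4=39^24=63
after lw $t2, 0($t6): $t2=M[120]=24
after add $t4, $t4, $t2: $t4=63+24=87
after add $t6, $t6, 4: $t6=120+4=124
after add $t3, $t3, 3: $t3=15+3=18
cmp $t3, 18  (cmp 18,18)
blt body: not taken
sw $t4, (120) → M[120]=87
halt.

87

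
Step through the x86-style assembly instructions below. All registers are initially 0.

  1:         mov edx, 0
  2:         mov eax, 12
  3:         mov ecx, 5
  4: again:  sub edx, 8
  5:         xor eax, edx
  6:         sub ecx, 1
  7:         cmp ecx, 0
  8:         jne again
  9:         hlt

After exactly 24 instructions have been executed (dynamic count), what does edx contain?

edx=0
eax=12
ecx=5
edx=0-8=-8
eax=12^(-8)=-12
ecx=5-1=4
cmp ecx, 0  (cmp 4,0)
jne again: taken
edx=(-8)-8=-16
eax=(-12)^(-16)=4
ecx=4-1=3
cmp ecx, 0  (cmp 3,0)
jne again: taken
edx=(-16)-8=-24
eax=4^(-24)=-20
ecx=3-1=2
cmp ecx, 0  (cmp 2,0)
jne again: taken
edx=(-24)-8=-32
eax=(-20)^(-32)=12
ecx=2-1=1
cmp ecx, 0  (cmp 1,0)
jne again: taken
edx=(-32)-8=-40
After step 24: edx = -40.

-40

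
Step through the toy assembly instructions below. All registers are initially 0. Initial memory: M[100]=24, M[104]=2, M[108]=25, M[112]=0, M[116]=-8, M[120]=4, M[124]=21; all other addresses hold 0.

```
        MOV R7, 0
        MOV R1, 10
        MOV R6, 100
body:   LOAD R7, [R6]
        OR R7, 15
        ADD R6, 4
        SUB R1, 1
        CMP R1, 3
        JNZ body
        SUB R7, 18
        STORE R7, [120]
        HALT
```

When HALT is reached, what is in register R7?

after MOV R7, 0: R7=0
after MOV R1, 10: R1=10
after MOV R6, 100: R6=100
after LOAD R7, [R6]: R7=M[100]=24
after OR R7, 15: R7=24|15=31
after ADD R6, 4: R6=100+4=104
after SUB R1, 1: R1=10-1=9
CMP R1, 3  (cmp 9,3)
JNZ body: taken
after LOAD R7, [R6]: R7=M[104]=2
after OR R7, 15: R7=2|15=15
after ADD R6, 4: R6=104+4=108
after SUB R1, 1: R1=9-1=8
CMP R1, 3  (cmp 8,3)
JNZ body: taken
after LOAD R7, [R6]: R7=M[108]=25
after OR R7, 15: R7=25|15=31
after ADD R6, 4: R6=108+4=112
after SUB R1, 1: R1=8-1=7
CMP R1, 3  (cmp 7,3)
JNZ body: taken
after LOAD R7, [R6]: R7=M[112]=0
after OR R7, 15: R7=0|15=15
after ADD R6, 4: R6=112+4=116
after SUB R1, 1: R1=7-1=6
CMP R1, 3  (cmp 6,3)
JNZ body: taken
after LOAD R7, [R6]: R7=M[116]=-8
after OR R7, 15: R7=(-8)|15=-1
after ADD R6, 4: R6=116+4=120
after SUB R1, 1: R1=6-1=5
CMP R1, 3  (cmp 5,3)
JNZ body: taken
after LOAD R7, [R6]: R7=M[120]=4
after OR R7, 15: R7=4|15=15
after ADD R6, 4: R6=120+4=124
after SUB R1, 1: R1=5-1=4
CMP R1, 3  (cmp 4,3)
JNZ body: taken
after LOAD R7, [R6]: R7=M[124]=21
after OR R7, 15: R7=21|15=31
after ADD R6, 4: R6=124+4=128
after SUB R1, 1: R1=4-1=3
CMP R1, 3  (cmp 3,3)
JNZ body: not taken
after SUB R7, 18: R7=31-18=13
STORE R7, [120] → M[120]=13
halt.

13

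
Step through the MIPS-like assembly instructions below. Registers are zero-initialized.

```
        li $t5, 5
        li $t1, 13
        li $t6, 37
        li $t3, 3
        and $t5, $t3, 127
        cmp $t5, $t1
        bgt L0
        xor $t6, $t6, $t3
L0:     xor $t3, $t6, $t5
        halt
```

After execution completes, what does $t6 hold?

38

$t5=5
$t1=13
$t6=37
$t3=3
$t5=3&127=3
cmp $t5, $t1  (cmp 3,13)
bgt L0: not taken
$t6=37^3=38
$t3=38^3=37
halt.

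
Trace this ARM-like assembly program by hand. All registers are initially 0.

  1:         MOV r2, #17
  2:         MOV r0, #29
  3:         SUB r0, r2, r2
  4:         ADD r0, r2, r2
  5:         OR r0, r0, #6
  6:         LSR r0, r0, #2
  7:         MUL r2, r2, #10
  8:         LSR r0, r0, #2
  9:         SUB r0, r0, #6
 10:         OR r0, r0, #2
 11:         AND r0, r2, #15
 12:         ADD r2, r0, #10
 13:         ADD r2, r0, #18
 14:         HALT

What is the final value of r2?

28

MOV r2, #17 → r2=17
MOV r0, #29 → r0=29
SUB r0, r2, r2 → r0=17-17=0
ADD r0, r2, r2 → r0=17+17=34
OR r0, r0, #6 → r0=34|6=38
LSR r0, r0, #2 → r0=38>>2=9
MUL r2, r2, #10 → r2=17*10=170
LSR r0, r0, #2 → r0=9>>2=2
SUB r0, r0, #6 → r0=2-6=-4
OR r0, r0, #2 → r0=(-4)|2=-2
AND r0, r2, #15 → r0=170&15=10
ADD r2, r0, #10 → r2=10+10=20
ADD r2, r0, #18 → r2=10+18=28
halt.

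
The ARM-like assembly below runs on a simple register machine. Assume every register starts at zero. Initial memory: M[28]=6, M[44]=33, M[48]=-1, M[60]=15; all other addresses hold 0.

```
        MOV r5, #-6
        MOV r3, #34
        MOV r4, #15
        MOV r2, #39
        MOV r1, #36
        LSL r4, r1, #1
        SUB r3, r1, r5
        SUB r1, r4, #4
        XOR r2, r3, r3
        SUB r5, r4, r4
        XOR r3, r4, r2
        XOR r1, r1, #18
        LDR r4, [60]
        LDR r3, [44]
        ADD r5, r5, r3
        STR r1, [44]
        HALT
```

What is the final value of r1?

MOV r5, #-6 → r5=-6
MOV r3, #34 → r3=34
MOV r4, #15 → r4=15
MOV r2, #39 → r2=39
MOV r1, #36 → r1=36
LSL r4, r1, #1 → r4=36<<1=72
SUB r3, r1, r5 → r3=36-(-6)=42
SUB r1, r4, #4 → r1=72-4=68
XOR r2, r3, r3 → r2=42^42=0
SUB r5, r4, r4 → r5=72-72=0
XOR r3, r4, r2 → r3=72^0=72
XOR r1, r1, #18 → r1=68^18=86
LDR r4, [60] → r4=M[60]=15
LDR r3, [44] → r3=M[44]=33
ADD r5, r5, r3 → r5=0+33=33
STR r1, [44] → M[44]=86
halt.

86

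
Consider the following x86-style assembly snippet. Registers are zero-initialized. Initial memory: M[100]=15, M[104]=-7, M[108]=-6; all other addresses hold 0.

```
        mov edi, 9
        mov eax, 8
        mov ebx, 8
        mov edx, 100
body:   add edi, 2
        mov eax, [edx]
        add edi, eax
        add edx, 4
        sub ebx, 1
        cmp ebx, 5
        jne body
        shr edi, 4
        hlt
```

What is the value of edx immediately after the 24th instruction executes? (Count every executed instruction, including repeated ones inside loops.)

112

after mov edi, 9: edi=9
after mov eax, 8: eax=8
after mov ebx, 8: ebx=8
after mov edx, 100: edx=100
after add edi, 2: edi=9+2=11
after mov eax, [edx]: eax=M[100]=15
after add edi, eax: edi=11+15=26
after add edx, 4: edx=100+4=104
after sub ebx, 1: ebx=8-1=7
cmp ebx, 5  (cmp 7,5)
jne body: taken
after add edi, 2: edi=26+2=28
after mov eax, [edx]: eax=M[104]=-7
after add edi, eax: edi=28+(-7)=21
after add edx, 4: edx=104+4=108
after sub ebx, 1: ebx=7-1=6
cmp ebx, 5  (cmp 6,5)
jne body: taken
after add edi, 2: edi=21+2=23
after mov eax, [edx]: eax=M[108]=-6
after add edi, eax: edi=23+(-6)=17
after add edx, 4: edx=108+4=112
after sub ebx, 1: ebx=6-1=5
cmp ebx, 5  (cmp 5,5)
After step 24: edx = 112.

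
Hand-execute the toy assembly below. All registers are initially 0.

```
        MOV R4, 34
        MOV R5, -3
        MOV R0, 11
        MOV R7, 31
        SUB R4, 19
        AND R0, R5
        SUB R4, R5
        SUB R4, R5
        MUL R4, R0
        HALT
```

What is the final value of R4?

MOV R4, 34 → R4=34
MOV R5, -3 → R5=-3
MOV R0, 11 → R0=11
MOV R7, 31 → R7=31
SUB R4, 19 → R4=34-19=15
AND R0, R5 → R0=11&(-3)=9
SUB R4, R5 → R4=15-(-3)=18
SUB R4, R5 → R4=18-(-3)=21
MUL R4, R0 → R4=21*9=189
halt.

189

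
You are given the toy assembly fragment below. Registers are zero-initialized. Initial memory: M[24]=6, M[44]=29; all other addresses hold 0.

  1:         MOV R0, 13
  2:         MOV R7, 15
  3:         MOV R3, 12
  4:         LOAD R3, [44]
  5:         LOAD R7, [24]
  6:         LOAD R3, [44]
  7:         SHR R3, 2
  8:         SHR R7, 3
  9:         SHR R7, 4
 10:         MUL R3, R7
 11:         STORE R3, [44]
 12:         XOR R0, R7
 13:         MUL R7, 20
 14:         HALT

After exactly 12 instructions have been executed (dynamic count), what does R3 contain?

0

R0=13
R7=15
R3=12
R3=M[44]=29
R7=M[24]=6
R3=M[44]=29
R3=29>>2=7
R7=6>>3=0
R7=0>>4=0
R3=7*0=0
STORE R3, [44] → M[44]=0
R0=13^0=13
After step 12: R3 = 0.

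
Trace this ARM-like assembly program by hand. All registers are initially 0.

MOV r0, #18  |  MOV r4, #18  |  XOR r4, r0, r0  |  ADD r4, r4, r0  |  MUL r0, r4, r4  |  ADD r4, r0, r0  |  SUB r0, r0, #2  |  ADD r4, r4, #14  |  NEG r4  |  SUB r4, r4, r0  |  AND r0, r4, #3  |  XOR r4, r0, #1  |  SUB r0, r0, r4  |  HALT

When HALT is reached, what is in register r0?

MOV r0, #18 → r0=18
MOV r4, #18 → r4=18
XOR r4, r0, r0 → r4=18^18=0
ADD r4, r4, r0 → r4=0+18=18
MUL r0, r4, r4 → r0=18*18=324
ADD r4, r0, r0 → r4=324+324=648
SUB r0, r0, #2 → r0=324-2=322
ADD r4, r4, #14 → r4=648+14=662
NEG r4 → r4=-(662)=-662
SUB r4, r4, r0 → r4=(-662)-322=-984
AND r0, r4, #3 → r0=(-984)&3=0
XOR r4, r0, #1 → r4=0^1=1
SUB r0, r0, r4 → r0=0-1=-1
halt.

-1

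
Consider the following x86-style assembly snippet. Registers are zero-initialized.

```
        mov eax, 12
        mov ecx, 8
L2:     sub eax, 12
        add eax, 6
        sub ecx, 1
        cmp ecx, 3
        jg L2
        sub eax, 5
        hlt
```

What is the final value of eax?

eax=12
ecx=8
eax=12-12=0
eax=0+6=6
ecx=8-1=7
cmp ecx, 3  (cmp 7,3)
jg L2: taken
eax=6-12=-6
eax=(-6)+6=0
ecx=7-1=6
cmp ecx, 3  (cmp 6,3)
jg L2: taken
eax=0-12=-12
eax=(-12)+6=-6
ecx=6-1=5
cmp ecx, 3  (cmp 5,3)
jg L2: taken
eax=(-6)-12=-18
eax=(-18)+6=-12
ecx=5-1=4
cmp ecx, 3  (cmp 4,3)
jg L2: taken
eax=(-12)-12=-24
eax=(-24)+6=-18
ecx=4-1=3
cmp ecx, 3  (cmp 3,3)
jg L2: not taken
eax=(-18)-5=-23
halt.

-23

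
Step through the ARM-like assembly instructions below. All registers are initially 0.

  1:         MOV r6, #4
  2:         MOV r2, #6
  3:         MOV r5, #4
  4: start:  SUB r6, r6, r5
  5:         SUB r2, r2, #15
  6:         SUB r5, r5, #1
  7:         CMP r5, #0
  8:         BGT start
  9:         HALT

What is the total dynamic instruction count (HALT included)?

24

r6=4
r2=6
r5=4
r6=4-4=0
r2=6-15=-9
r5=4-1=3
CMP r5, #0  (cmp 3,0)
BGT start: taken
r6=0-3=-3
r2=(-9)-15=-24
r5=3-1=2
CMP r5, #0  (cmp 2,0)
BGT start: taken
r6=(-3)-2=-5
r2=(-24)-15=-39
r5=2-1=1
CMP r5, #0  (cmp 1,0)
BGT start: taken
r6=(-5)-1=-6
r2=(-39)-15=-54
r5=1-1=0
CMP r5, #0  (cmp 0,0)
BGT start: not taken
halt.
Total executed instructions: 24.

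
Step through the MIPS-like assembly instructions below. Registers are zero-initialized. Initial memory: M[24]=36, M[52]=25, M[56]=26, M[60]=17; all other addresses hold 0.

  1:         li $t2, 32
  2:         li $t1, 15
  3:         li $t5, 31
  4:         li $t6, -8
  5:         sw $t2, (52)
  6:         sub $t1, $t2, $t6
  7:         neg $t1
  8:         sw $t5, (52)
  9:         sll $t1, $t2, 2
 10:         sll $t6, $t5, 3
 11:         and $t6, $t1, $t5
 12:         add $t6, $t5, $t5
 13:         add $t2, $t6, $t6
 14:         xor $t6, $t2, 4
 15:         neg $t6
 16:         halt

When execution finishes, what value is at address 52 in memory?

li $t2, 32 → $t2=32
li $t1, 15 → $t1=15
li $t5, 31 → $t5=31
li $t6, -8 → $t6=-8
sw $t2, (52) → M[52]=32
sub $t1, $t2, $t6 → $t1=32-(-8)=40
neg $t1 → $t1=-(40)=-40
sw $t5, (52) → M[52]=31
sll $t1, $t2, 2 → $t1=32<<2=128
sll $t6, $t5, 3 → $t6=31<<3=248
and $t6, $t1, $t5 → $t6=128&31=0
add $t6, $t5, $t5 → $t6=31+31=62
add $t2, $t6, $t6 → $t2=62+62=124
xor $t6, $t2, 4 → $t6=124^4=120
neg $t6 → $t6=-(120)=-120
halt.

31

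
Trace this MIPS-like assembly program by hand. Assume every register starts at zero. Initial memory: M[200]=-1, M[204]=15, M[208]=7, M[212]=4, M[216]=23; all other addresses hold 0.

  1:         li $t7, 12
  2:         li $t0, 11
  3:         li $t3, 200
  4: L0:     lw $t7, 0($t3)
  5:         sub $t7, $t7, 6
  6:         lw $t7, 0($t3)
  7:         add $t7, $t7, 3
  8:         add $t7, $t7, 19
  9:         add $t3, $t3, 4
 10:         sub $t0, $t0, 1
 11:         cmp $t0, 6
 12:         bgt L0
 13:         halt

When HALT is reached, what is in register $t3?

$t7=12
$t0=11
$t3=200
$t7=M[200]=-1
$t7=(-1)-6=-7
$t7=M[200]=-1
$t7=(-1)+3=2
$t7=2+19=21
$t3=200+4=204
$t0=11-1=10
cmp $t0, 6  (cmp 10,6)
bgt L0: taken
$t7=M[204]=15
$t7=15-6=9
$t7=M[204]=15
$t7=15+3=18
$t7=18+19=37
$t3=204+4=208
$t0=10-1=9
cmp $t0, 6  (cmp 9,6)
bgt L0: taken
$t7=M[208]=7
$t7=7-6=1
$t7=M[208]=7
$t7=7+3=10
$t7=10+19=29
$t3=208+4=212
$t0=9-1=8
cmp $t0, 6  (cmp 8,6)
bgt L0: taken
$t7=M[212]=4
$t7=4-6=-2
$t7=M[212]=4
$t7=4+3=7
$t7=7+19=26
$t3=212+4=216
$t0=8-1=7
cmp $t0, 6  (cmp 7,6)
bgt L0: taken
$t7=M[216]=23
$t7=23-6=17
$t7=M[216]=23
$t7=23+3=26
$t7=26+19=45
$t3=216+4=220
$t0=7-1=6
cmp $t0, 6  (cmp 6,6)
bgt L0: not taken
halt.

220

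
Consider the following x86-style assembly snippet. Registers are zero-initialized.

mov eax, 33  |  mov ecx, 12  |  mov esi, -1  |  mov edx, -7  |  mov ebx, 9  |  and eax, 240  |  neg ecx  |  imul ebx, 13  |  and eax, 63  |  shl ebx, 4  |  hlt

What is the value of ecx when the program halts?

-12

after mov eax, 33: eax=33
after mov ecx, 12: ecx=12
after mov esi, -1: esi=-1
after mov edx, -7: edx=-7
after mov ebx, 9: ebx=9
after and eax, 240: eax=33&240=32
after neg ecx: ecx=-(12)=-12
after imul ebx, 13: ebx=9*13=117
after and eax, 63: eax=32&63=32
after shl ebx, 4: ebx=117<<4=1872
halt.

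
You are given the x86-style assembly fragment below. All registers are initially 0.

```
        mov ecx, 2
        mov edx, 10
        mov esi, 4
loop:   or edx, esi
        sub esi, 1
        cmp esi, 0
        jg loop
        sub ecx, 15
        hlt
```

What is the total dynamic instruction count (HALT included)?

21

after mov ecx, 2: ecx=2
after mov edx, 10: edx=10
after mov esi, 4: esi=4
after or edx, esi: edx=10|4=14
after sub esi, 1: esi=4-1=3
cmp esi, 0  (cmp 3,0)
jg loop: taken
after or edx, esi: edx=14|3=15
after sub esi, 1: esi=3-1=2
cmp esi, 0  (cmp 2,0)
jg loop: taken
after or edx, esi: edx=15|2=15
after sub esi, 1: esi=2-1=1
cmp esi, 0  (cmp 1,0)
jg loop: taken
after or edx, esi: edx=15|1=15
after sub esi, 1: esi=1-1=0
cmp esi, 0  (cmp 0,0)
jg loop: not taken
after sub ecx, 15: ecx=2-15=-13
halt.
Total executed instructions: 21.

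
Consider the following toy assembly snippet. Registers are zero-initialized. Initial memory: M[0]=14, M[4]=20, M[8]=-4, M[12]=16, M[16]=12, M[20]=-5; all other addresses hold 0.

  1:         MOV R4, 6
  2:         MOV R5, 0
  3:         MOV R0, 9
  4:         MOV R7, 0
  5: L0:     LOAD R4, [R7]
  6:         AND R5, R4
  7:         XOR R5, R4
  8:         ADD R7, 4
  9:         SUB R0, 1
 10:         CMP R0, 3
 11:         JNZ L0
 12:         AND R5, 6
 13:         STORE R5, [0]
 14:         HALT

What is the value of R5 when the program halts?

2

R4=6
R5=0
R0=9
R7=0
R4=M[0]=14
R5=0&14=0
R5=0^14=14
R7=0+4=4
R0=9-1=8
CMP R0, 3  (cmp 8,3)
JNZ L0: taken
R4=M[4]=20
R5=14&20=4
R5=4^20=16
R7=4+4=8
R0=8-1=7
CMP R0, 3  (cmp 7,3)
JNZ L0: taken
R4=M[8]=-4
R5=16&(-4)=16
R5=16^(-4)=-20
R7=8+4=12
R0=7-1=6
CMP R0, 3  (cmp 6,3)
JNZ L0: taken
R4=M[12]=16
R5=(-20)&16=0
R5=0^16=16
R7=12+4=16
R0=6-1=5
CMP R0, 3  (cmp 5,3)
JNZ L0: taken
R4=M[16]=12
R5=16&12=0
R5=0^12=12
R7=16+4=20
R0=5-1=4
CMP R0, 3  (cmp 4,3)
JNZ L0: taken
R4=M[20]=-5
R5=12&(-5)=8
R5=8^(-5)=-13
R7=20+4=24
R0=4-1=3
CMP R0, 3  (cmp 3,3)
JNZ L0: not taken
R5=(-13)&6=2
STORE R5, [0] → M[0]=2
halt.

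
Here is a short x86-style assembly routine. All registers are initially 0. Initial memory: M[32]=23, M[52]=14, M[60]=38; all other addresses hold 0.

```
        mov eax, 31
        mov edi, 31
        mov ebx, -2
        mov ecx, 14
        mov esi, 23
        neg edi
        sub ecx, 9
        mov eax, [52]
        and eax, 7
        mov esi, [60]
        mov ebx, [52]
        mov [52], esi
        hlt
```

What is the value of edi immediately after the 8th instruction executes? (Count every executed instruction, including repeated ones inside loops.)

eax=31
edi=31
ebx=-2
ecx=14
esi=23
edi=-(31)=-31
ecx=14-9=5
eax=M[52]=14
After step 8: edi = -31.

-31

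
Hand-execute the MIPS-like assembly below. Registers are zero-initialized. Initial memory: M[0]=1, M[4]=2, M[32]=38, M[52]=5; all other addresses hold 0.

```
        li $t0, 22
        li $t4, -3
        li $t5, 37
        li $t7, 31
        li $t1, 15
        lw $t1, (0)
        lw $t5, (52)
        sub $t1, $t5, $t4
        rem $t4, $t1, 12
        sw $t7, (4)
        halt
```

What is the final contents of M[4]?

$t0=22
$t4=-3
$t5=37
$t7=31
$t1=15
$t1=M[0]=1
$t5=M[52]=5
$t1=5-(-3)=8
$t4=8%12=8
sw $t7, (4) → M[4]=31
halt.

31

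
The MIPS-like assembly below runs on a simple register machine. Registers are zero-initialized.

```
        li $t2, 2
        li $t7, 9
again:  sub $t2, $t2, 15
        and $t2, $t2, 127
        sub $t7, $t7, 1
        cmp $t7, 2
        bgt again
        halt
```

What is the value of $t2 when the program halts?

25

after li $t2, 2: $t2=2
after li $t7, 9: $t7=9
after sub $t2, $t2, 15: $t2=2-15=-13
after and $t2, $t2, 127: $t2=(-13)&127=115
after sub $t7, $t7, 1: $t7=9-1=8
cmp $t7, 2  (cmp 8,2)
bgt again: taken
after sub $t2, $t2, 15: $t2=115-15=100
after and $t2, $t2, 127: $t2=100&127=100
after sub $t7, $t7, 1: $t7=8-1=7
cmp $t7, 2  (cmp 7,2)
bgt again: taken
after sub $t2, $t2, 15: $t2=100-15=85
after and $t2, $t2, 127: $t2=85&127=85
after sub $t7, $t7, 1: $t7=7-1=6
cmp $t7, 2  (cmp 6,2)
bgt again: taken
after sub $t2, $t2, 15: $t2=85-15=70
after and $t2, $t2, 127: $t2=70&127=70
after sub $t7, $t7, 1: $t7=6-1=5
cmp $t7, 2  (cmp 5,2)
bgt again: taken
after sub $t2, $t2, 15: $t2=70-15=55
after and $t2, $t2, 127: $t2=55&127=55
after sub $t7, $t7, 1: $t7=5-1=4
cmp $t7, 2  (cmp 4,2)
bgt again: taken
after sub $t2, $t2, 15: $t2=55-15=40
after and $t2, $t2, 127: $t2=40&127=40
after sub $t7, $t7, 1: $t7=4-1=3
cmp $t7, 2  (cmp 3,2)
bgt again: taken
after sub $t2, $t2, 15: $t2=40-15=25
after and $t2, $t2, 127: $t2=25&127=25
after sub $t7, $t7, 1: $t7=3-1=2
cmp $t7, 2  (cmp 2,2)
bgt again: not taken
halt.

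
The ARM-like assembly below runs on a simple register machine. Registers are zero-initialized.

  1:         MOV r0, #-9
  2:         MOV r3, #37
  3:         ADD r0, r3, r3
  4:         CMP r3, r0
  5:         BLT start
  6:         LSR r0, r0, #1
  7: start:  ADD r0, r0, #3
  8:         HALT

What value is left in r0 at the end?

MOV r0, #-9 → r0=-9
MOV r3, #37 → r3=37
ADD r0, r3, r3 → r0=37+37=74
CMP r3, r0  (cmp 37,74)
BLT start: taken
ADD r0, r0, #3 → r0=74+3=77
halt.

77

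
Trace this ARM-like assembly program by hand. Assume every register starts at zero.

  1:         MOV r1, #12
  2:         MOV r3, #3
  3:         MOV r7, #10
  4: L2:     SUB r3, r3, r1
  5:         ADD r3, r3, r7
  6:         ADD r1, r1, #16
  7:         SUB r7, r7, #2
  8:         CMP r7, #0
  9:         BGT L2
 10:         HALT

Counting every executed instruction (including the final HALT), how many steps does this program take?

r1=12
r3=3
r7=10
r3=3-12=-9
r3=(-9)+10=1
r1=12+16=28
r7=10-2=8
CMP r7, #0  (cmp 8,0)
BGT L2: taken
r3=1-28=-27
r3=(-27)+8=-19
r1=28+16=44
r7=8-2=6
CMP r7, #0  (cmp 6,0)
BGT L2: taken
r3=(-19)-44=-63
r3=(-63)+6=-57
r1=44+16=60
r7=6-2=4
CMP r7, #0  (cmp 4,0)
BGT L2: taken
r3=(-57)-60=-117
r3=(-117)+4=-113
r1=60+16=76
r7=4-2=2
CMP r7, #0  (cmp 2,0)
BGT L2: taken
r3=(-113)-76=-189
r3=(-189)+2=-187
r1=76+16=92
r7=2-2=0
CMP r7, #0  (cmp 0,0)
BGT L2: not taken
halt.
Total executed instructions: 34.

34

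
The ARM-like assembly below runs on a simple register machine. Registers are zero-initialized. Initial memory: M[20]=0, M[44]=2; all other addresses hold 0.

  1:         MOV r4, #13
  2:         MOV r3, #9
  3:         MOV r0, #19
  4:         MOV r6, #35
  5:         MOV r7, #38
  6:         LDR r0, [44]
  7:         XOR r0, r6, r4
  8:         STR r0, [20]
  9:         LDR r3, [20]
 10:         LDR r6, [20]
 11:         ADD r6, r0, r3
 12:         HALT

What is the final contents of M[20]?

46

after MOV r4, #13: r4=13
after MOV r3, #9: r3=9
after MOV r0, #19: r0=19
after MOV r6, #35: r6=35
after MOV r7, #38: r7=38
after LDR r0, [44]: r0=M[44]=2
after XOR r0, r6, r4: r0=35^13=46
STR r0, [20] → M[20]=46
after LDR r3, [20]: r3=M[20]=46
after LDR r6, [20]: r6=M[20]=46
after ADD r6, r0, r3: r6=46+46=92
halt.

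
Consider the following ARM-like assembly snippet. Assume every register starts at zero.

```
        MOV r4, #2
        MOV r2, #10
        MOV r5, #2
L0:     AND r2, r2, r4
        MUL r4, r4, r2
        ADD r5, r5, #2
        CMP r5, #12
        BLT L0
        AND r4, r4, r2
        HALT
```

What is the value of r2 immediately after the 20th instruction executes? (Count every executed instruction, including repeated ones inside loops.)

0

after MOV r4, #2: r4=2
after MOV r2, #10: r2=10
after MOV r5, #2: r5=2
after AND r2, r2, r4: r2=10&2=2
after MUL r4, r4, r2: r4=2*2=4
after ADD r5, r5, #2: r5=2+2=4
CMP r5, #12  (cmp 4,12)
BLT L0: taken
after AND r2, r2, r4: r2=2&4=0
after MUL r4, r4, r2: r4=4*0=0
after ADD r5, r5, #2: r5=4+2=6
CMP r5, #12  (cmp 6,12)
BLT L0: taken
after AND r2, r2, r4: r2=0&0=0
after MUL r4, r4, r2: r4=0*0=0
after ADD r5, r5, #2: r5=6+2=8
CMP r5, #12  (cmp 8,12)
BLT L0: taken
after AND r2, r2, r4: r2=0&0=0
after MUL r4, r4, r2: r4=0*0=0
After step 20: r2 = 0.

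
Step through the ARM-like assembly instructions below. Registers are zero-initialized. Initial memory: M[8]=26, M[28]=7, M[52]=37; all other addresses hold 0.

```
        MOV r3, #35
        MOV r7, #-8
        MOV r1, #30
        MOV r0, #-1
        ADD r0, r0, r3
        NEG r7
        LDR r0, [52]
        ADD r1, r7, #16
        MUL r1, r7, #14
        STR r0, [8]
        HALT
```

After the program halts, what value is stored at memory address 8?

37

after MOV r3, #35: r3=35
after MOV r7, #-8: r7=-8
after MOV r1, #30: r1=30
after MOV r0, #-1: r0=-1
after ADD r0, r0, r3: r0=(-1)+35=34
after NEG r7: r7=-(-8)=8
after LDR r0, [52]: r0=M[52]=37
after ADD r1, r7, #16: r1=8+16=24
after MUL r1, r7, #14: r1=8*14=112
STR r0, [8] → M[8]=37
halt.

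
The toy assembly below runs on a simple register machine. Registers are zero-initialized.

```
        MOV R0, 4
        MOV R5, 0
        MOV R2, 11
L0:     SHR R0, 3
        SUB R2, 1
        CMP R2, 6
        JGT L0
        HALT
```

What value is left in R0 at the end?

after MOV R0, 4: R0=4
after MOV R5, 0: R5=0
after MOV R2, 11: R2=11
after SHR R0, 3: R0=4>>3=0
after SUB R2, 1: R2=11-1=10
CMP R2, 6  (cmp 10,6)
JGT L0: taken
after SHR R0, 3: R0=0>>3=0
after SUB R2, 1: R2=10-1=9
CMP R2, 6  (cmp 9,6)
JGT L0: taken
after SHR R0, 3: R0=0>>3=0
after SUB R2, 1: R2=9-1=8
CMP R2, 6  (cmp 8,6)
JGT L0: taken
after SHR R0, 3: R0=0>>3=0
after SUB R2, 1: R2=8-1=7
CMP R2, 6  (cmp 7,6)
JGT L0: taken
after SHR R0, 3: R0=0>>3=0
after SUB R2, 1: R2=7-1=6
CMP R2, 6  (cmp 6,6)
JGT L0: not taken
halt.

0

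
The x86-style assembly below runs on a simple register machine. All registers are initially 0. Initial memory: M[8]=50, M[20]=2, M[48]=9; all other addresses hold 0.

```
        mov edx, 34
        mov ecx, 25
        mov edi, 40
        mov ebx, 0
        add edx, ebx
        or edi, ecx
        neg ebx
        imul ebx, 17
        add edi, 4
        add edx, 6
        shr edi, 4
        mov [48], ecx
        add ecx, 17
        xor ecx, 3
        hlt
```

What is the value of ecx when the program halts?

after mov edx, 34: edx=34
after mov ecx, 25: ecx=25
after mov edi, 40: edi=40
after mov ebx, 0: ebx=0
after add edx, ebx: edx=34+0=34
after or edi, ecx: edi=40|25=57
after neg ebx: ebx=-(0)=0
after imul ebx, 17: ebx=0*17=0
after add edi, 4: edi=57+4=61
after add edx, 6: edx=34+6=40
after shr edi, 4: edi=61>>4=3
mov [48], ecx → M[48]=25
after add ecx, 17: ecx=25+17=42
after xor ecx, 3: ecx=42^3=41
halt.

41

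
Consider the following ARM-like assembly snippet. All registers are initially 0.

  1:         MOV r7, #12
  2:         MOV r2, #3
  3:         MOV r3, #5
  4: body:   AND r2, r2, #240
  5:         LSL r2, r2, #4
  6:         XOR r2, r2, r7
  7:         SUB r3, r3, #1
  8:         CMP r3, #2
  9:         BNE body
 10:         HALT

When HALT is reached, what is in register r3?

MOV r7, #12 → r7=12
MOV r2, #3 → r2=3
MOV r3, #5 → r3=5
AND r2, r2, #240 → r2=3&240=0
LSL r2, r2, #4 → r2=0<<4=0
XOR r2, r2, r7 → r2=0^12=12
SUB r3, r3, #1 → r3=5-1=4
CMP r3, #2  (cmp 4,2)
BNE body: taken
AND r2, r2, #240 → r2=12&240=0
LSL r2, r2, #4 → r2=0<<4=0
XOR r2, r2, r7 → r2=0^12=12
SUB r3, r3, #1 → r3=4-1=3
CMP r3, #2  (cmp 3,2)
BNE body: taken
AND r2, r2, #240 → r2=12&240=0
LSL r2, r2, #4 → r2=0<<4=0
XOR r2, r2, r7 → r2=0^12=12
SUB r3, r3, #1 → r3=3-1=2
CMP r3, #2  (cmp 2,2)
BNE body: not taken
halt.

2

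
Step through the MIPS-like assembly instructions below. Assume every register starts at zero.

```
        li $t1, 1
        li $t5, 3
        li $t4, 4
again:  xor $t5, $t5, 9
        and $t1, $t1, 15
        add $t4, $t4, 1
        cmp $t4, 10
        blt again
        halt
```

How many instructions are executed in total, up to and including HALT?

34

li $t1, 1 → $t1=1
li $t5, 3 → $t5=3
li $t4, 4 → $t4=4
xor $t5, $t5, 9 → $t5=3^9=10
and $t1, $t1, 15 → $t1=1&15=1
add $t4, $t4, 1 → $t4=4+1=5
cmp $t4, 10  (cmp 5,10)
blt again: taken
xor $t5, $t5, 9 → $t5=10^9=3
and $t1, $t1, 15 → $t1=1&15=1
add $t4, $t4, 1 → $t4=5+1=6
cmp $t4, 10  (cmp 6,10)
blt again: taken
xor $t5, $t5, 9 → $t5=3^9=10
and $t1, $t1, 15 → $t1=1&15=1
add $t4, $t4, 1 → $t4=6+1=7
cmp $t4, 10  (cmp 7,10)
blt again: taken
xor $t5, $t5, 9 → $t5=10^9=3
and $t1, $t1, 15 → $t1=1&15=1
add $t4, $t4, 1 → $t4=7+1=8
cmp $t4, 10  (cmp 8,10)
blt again: taken
xor $t5, $t5, 9 → $t5=3^9=10
and $t1, $t1, 15 → $t1=1&15=1
add $t4, $t4, 1 → $t4=8+1=9
cmp $t4, 10  (cmp 9,10)
blt again: taken
xor $t5, $t5, 9 → $t5=10^9=3
and $t1, $t1, 15 → $t1=1&15=1
add $t4, $t4, 1 → $t4=9+1=10
cmp $t4, 10  (cmp 10,10)
blt again: not taken
halt.
Total executed instructions: 34.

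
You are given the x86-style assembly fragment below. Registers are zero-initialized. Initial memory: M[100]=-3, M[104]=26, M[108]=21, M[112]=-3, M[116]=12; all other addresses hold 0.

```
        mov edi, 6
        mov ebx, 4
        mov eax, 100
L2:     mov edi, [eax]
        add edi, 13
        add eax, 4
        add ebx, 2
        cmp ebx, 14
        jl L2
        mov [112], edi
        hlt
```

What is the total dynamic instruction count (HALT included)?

35

after mov edi, 6: edi=6
after mov ebx, 4: ebx=4
after mov eax, 100: eax=100
after mov edi, [eax]: edi=M[100]=-3
after add edi, 13: edi=(-3)+13=10
after add eax, 4: eax=100+4=104
after add ebx, 2: ebx=4+2=6
cmp ebx, 14  (cmp 6,14)
jl L2: taken
after mov edi, [eax]: edi=M[104]=26
after add edi, 13: edi=26+13=39
after add eax, 4: eax=104+4=108
after add ebx, 2: ebx=6+2=8
cmp ebx, 14  (cmp 8,14)
jl L2: taken
after mov edi, [eax]: edi=M[108]=21
after add edi, 13: edi=21+13=34
after add eax, 4: eax=108+4=112
after add ebx, 2: ebx=8+2=10
cmp ebx, 14  (cmp 10,14)
jl L2: taken
after mov edi, [eax]: edi=M[112]=-3
after add edi, 13: edi=(-3)+13=10
after add eax, 4: eax=112+4=116
after add ebx, 2: ebx=10+2=12
cmp ebx, 14  (cmp 12,14)
jl L2: taken
after mov edi, [eax]: edi=M[116]=12
after add edi, 13: edi=12+13=25
after add eax, 4: eax=116+4=120
after add ebx, 2: ebx=12+2=14
cmp ebx, 14  (cmp 14,14)
jl L2: not taken
mov [112], edi → M[112]=25
halt.
Total executed instructions: 35.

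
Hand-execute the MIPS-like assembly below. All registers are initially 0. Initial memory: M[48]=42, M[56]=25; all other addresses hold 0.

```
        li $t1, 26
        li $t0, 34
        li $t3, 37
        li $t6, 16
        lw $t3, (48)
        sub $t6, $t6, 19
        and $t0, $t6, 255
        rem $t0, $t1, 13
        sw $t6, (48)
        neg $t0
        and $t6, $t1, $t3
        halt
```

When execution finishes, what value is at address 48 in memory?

-3

$t1=26
$t0=34
$t3=37
$t6=16
$t3=M[48]=42
$t6=16-19=-3
$t0=(-3)&255=253
$t0=26%13=0
sw $t6, (48) → M[48]=-3
$t0=-(0)=0
$t6=26&42=10
halt.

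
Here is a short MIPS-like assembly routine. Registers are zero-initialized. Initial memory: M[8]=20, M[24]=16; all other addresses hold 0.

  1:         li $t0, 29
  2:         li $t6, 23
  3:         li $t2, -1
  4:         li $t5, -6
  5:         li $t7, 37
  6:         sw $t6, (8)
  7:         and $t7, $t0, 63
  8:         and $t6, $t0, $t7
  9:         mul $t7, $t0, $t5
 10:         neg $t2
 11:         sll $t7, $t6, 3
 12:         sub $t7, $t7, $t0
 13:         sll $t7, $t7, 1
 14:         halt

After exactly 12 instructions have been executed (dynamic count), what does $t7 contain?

203

$t0=29
$t6=23
$t2=-1
$t5=-6
$t7=37
sw $t6, (8) → M[8]=23
$t7=29&63=29
$t6=29&29=29
$t7=29*(-6)=-174
$t2=-(-1)=1
$t7=29<<3=232
$t7=232-29=203
After step 12: $t7 = 203.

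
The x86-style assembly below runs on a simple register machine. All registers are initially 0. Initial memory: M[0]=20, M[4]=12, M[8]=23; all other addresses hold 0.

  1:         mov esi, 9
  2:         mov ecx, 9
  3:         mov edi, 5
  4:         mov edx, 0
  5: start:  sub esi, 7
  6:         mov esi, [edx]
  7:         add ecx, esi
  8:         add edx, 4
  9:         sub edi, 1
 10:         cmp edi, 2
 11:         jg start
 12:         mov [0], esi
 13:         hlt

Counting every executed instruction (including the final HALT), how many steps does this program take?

27

after mov esi, 9: esi=9
after mov ecx, 9: ecx=9
after mov edi, 5: edi=5
after mov edx, 0: edx=0
after sub esi, 7: esi=9-7=2
after mov esi, [edx]: esi=M[0]=20
after add ecx, esi: ecx=9+20=29
after add edx, 4: edx=0+4=4
after sub edi, 1: edi=5-1=4
cmp edi, 2  (cmp 4,2)
jg start: taken
after sub esi, 7: esi=20-7=13
after mov esi, [edx]: esi=M[4]=12
after add ecx, esi: ecx=29+12=41
after add edx, 4: edx=4+4=8
after sub edi, 1: edi=4-1=3
cmp edi, 2  (cmp 3,2)
jg start: taken
after sub esi, 7: esi=12-7=5
after mov esi, [edx]: esi=M[8]=23
after add ecx, esi: ecx=41+23=64
after add edx, 4: edx=8+4=12
after sub edi, 1: edi=3-1=2
cmp edi, 2  (cmp 2,2)
jg start: not taken
mov [0], esi → M[0]=23
halt.
Total executed instructions: 27.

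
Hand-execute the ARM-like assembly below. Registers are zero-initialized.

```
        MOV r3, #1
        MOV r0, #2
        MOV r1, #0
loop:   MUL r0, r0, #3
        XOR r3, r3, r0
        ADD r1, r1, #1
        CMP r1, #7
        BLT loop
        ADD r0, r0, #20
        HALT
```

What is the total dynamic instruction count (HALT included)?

40

r3=1
r0=2
r1=0
r0=2*3=6
r3=1^6=7
r1=0+1=1
CMP r1, #7  (cmp 1,7)
BLT loop: taken
r0=6*3=18
r3=7^18=21
r1=1+1=2
CMP r1, #7  (cmp 2,7)
BLT loop: taken
r0=18*3=54
r3=21^54=35
r1=2+1=3
CMP r1, #7  (cmp 3,7)
BLT loop: taken
r0=54*3=162
r3=35^162=129
r1=3+1=4
CMP r1, #7  (cmp 4,7)
BLT loop: taken
r0=162*3=486
r3=129^486=359
r1=4+1=5
CMP r1, #7  (cmp 5,7)
BLT loop: taken
r0=486*3=1458
r3=359^1458=1237
r1=5+1=6
CMP r1, #7  (cmp 6,7)
BLT loop: taken
r0=1458*3=4374
r3=1237^4374=5571
r1=6+1=7
CMP r1, #7  (cmp 7,7)
BLT loop: not taken
r0=4374+20=4394
halt.
Total executed instructions: 40.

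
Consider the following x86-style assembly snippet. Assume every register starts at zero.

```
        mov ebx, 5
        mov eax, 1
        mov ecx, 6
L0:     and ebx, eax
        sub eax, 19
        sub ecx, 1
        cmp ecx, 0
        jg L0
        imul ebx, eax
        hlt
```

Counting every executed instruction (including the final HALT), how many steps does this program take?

35

after mov ebx, 5: ebx=5
after mov eax, 1: eax=1
after mov ecx, 6: ecx=6
after and ebx, eax: ebx=5&1=1
after sub eax, 19: eax=1-19=-18
after sub ecx, 1: ecx=6-1=5
cmp ecx, 0  (cmp 5,0)
jg L0: taken
after and ebx, eax: ebx=1&(-18)=0
after sub eax, 19: eax=(-18)-19=-37
after sub ecx, 1: ecx=5-1=4
cmp ecx, 0  (cmp 4,0)
jg L0: taken
after and ebx, eax: ebx=0&(-37)=0
after sub eax, 19: eax=(-37)-19=-56
after sub ecx, 1: ecx=4-1=3
cmp ecx, 0  (cmp 3,0)
jg L0: taken
after and ebx, eax: ebx=0&(-56)=0
after sub eax, 19: eax=(-56)-19=-75
after sub ecx, 1: ecx=3-1=2
cmp ecx, 0  (cmp 2,0)
jg L0: taken
after and ebx, eax: ebx=0&(-75)=0
after sub eax, 19: eax=(-75)-19=-94
after sub ecx, 1: ecx=2-1=1
cmp ecx, 0  (cmp 1,0)
jg L0: taken
after and ebx, eax: ebx=0&(-94)=0
after sub eax, 19: eax=(-94)-19=-113
after sub ecx, 1: ecx=1-1=0
cmp ecx, 0  (cmp 0,0)
jg L0: not taken
after imul ebx, eax: ebx=0*(-113)=0
halt.
Total executed instructions: 35.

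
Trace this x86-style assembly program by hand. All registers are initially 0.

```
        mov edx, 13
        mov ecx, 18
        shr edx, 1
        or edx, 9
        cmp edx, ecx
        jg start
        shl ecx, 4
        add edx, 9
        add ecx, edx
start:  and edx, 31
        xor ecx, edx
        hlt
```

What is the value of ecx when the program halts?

288

edx=13
ecx=18
edx=13>>1=6
edx=6|9=15
cmp edx, ecx  (cmp 15,18)
jg start: not taken
ecx=18<<4=288
edx=15+9=24
ecx=288+24=312
edx=24&31=24
ecx=312^24=288
halt.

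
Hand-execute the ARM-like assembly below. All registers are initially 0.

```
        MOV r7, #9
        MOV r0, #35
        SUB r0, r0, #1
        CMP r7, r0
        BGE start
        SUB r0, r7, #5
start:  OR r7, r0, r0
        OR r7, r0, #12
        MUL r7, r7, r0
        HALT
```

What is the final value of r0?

after MOV r7, #9: r7=9
after MOV r0, #35: r0=35
after SUB r0, r0, #1: r0=35-1=34
CMP r7, r0  (cmp 9,34)
BGE start: not taken
after SUB r0, r7, #5: r0=9-5=4
after OR r7, r0, r0: r7=4|4=4
after OR r7, r0, #12: r7=4|12=12
after MUL r7, r7, r0: r7=12*4=48
halt.

4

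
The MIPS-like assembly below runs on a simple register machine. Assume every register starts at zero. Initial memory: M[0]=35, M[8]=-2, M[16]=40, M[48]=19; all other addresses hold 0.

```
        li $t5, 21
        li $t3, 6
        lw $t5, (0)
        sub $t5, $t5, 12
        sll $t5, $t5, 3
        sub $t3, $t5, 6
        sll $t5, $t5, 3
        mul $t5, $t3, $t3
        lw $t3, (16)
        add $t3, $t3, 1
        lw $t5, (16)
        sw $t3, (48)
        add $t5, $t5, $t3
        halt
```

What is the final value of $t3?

41

after li $t5, 21: $t5=21
after li $t3, 6: $t3=6
after lw $t5, (0): $t5=M[0]=35
after sub $t5, $t5, 12: $t5=35-12=23
after sll $t5, $t5, 3: $t5=23<<3=184
after sub $t3, $t5, 6: $t3=184-6=178
after sll $t5, $t5, 3: $t5=184<<3=1472
after mul $t5, $t3, $t3: $t5=178*178=31684
after lw $t3, (16): $t3=M[16]=40
after add $t3, $t3, 1: $t3=40+1=41
after lw $t5, (16): $t5=M[16]=40
sw $t3, (48) → M[48]=41
after add $t5, $t5, $t3: $t5=40+41=81
halt.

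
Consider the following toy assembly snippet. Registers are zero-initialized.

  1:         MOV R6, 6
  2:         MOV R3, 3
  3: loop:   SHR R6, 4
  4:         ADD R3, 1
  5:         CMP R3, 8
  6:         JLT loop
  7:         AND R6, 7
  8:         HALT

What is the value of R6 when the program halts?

0

MOV R6, 6 → R6=6
MOV R3, 3 → R3=3
SHR R6, 4 → R6=6>>4=0
ADD R3, 1 → R3=3+1=4
CMP R3, 8  (cmp 4,8)
JLT loop: taken
SHR R6, 4 → R6=0>>4=0
ADD R3, 1 → R3=4+1=5
CMP R3, 8  (cmp 5,8)
JLT loop: taken
SHR R6, 4 → R6=0>>4=0
ADD R3, 1 → R3=5+1=6
CMP R3, 8  (cmp 6,8)
JLT loop: taken
SHR R6, 4 → R6=0>>4=0
ADD R3, 1 → R3=6+1=7
CMP R3, 8  (cmp 7,8)
JLT loop: taken
SHR R6, 4 → R6=0>>4=0
ADD R3, 1 → R3=7+1=8
CMP R3, 8  (cmp 8,8)
JLT loop: not taken
AND R6, 7 → R6=0&7=0
halt.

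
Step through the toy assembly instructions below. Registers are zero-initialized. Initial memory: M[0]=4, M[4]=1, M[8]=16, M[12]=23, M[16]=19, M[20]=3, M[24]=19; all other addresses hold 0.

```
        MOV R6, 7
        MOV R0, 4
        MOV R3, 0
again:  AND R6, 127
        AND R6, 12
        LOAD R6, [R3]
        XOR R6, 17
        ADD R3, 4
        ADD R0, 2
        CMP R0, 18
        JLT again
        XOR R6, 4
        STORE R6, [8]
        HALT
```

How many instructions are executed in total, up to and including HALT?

R6=7
R0=4
R3=0
R6=7&127=7
R6=7&12=4
R6=M[0]=4
R6=4^17=21
R3=0+4=4
R0=4+2=6
CMP R0, 18  (cmp 6,18)
JLT again: taken
R6=21&127=21
R6=21&12=4
R6=M[4]=1
R6=1^17=16
R3=4+4=8
R0=6+2=8
CMP R0, 18  (cmp 8,18)
JLT again: taken
R6=16&127=16
R6=16&12=0
R6=M[8]=16
R6=16^17=1
R3=8+4=12
R0=8+2=10
CMP R0, 18  (cmp 10,18)
JLT again: taken
R6=1&127=1
R6=1&12=0
R6=M[12]=23
R6=23^17=6
R3=12+4=16
R0=10+2=12
CMP R0, 18  (cmp 12,18)
JLT again: taken
R6=6&127=6
R6=6&12=4
R6=M[16]=19
R6=19^17=2
R3=16+4=20
R0=12+2=14
CMP R0, 18  (cmp 14,18)
JLT again: taken
R6=2&127=2
R6=2&12=0
R6=M[20]=3
R6=3^17=18
R3=20+4=24
R0=14+2=16
CMP R0, 18  (cmp 16,18)
JLT again: taken
R6=18&127=18
R6=18&12=0
R6=M[24]=19
R6=19^17=2
R3=24+4=28
R0=16+2=18
CMP R0, 18  (cmp 18,18)
JLT again: not taken
R6=2^4=6
STORE R6, [8] → M[8]=6
halt.
Total executed instructions: 62.

62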